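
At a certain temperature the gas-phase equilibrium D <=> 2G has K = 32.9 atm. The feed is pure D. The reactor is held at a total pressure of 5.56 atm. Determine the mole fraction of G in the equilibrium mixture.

y_G = 0.872

Take 1 mol D as basis and let X be its fractional conversion, so ξ = X.
At extent ξ: n_D = 1 − X; n_G = 2X.
n_T = Σnᵢ = 1 + X.
Mole fractions y_i = n_i/n_T; K = p_G^2 / (p_D) with p_i = y_i·P.
Setting this equal to 32.9 atm and taking the physical root (0 < X < 1) gives X = 0.772.
Then n_G = 1.54, n_T = 1.77, so y_G = 0.872.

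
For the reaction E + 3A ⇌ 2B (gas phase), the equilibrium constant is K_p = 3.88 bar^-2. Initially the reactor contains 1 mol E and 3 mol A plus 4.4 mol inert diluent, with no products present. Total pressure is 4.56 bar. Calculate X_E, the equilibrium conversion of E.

Let X = conversion of E (basis 1 mol E); extent of reaction ξ = X.
Species balance: n_E = 1 − X; n_A = 3 − 3X; n_B = 2X; n_I = 4.4 (inert).
Summing: n_T = 8.4 − 2X.
Mole fractions y_i = n_i/n_T; K_p = p_B^2 / (p_E p_A^3) with p_i = y_i·P.
Substituting and setting equal to 3.88 bar^-2 gives a polynomial in X; the root in (0,1) is X = 0.577.

X = 0.577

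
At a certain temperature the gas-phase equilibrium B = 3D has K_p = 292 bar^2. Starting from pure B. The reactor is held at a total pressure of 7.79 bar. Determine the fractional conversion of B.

Basis: 1 mol B initially; let X = conversion of B. Extent ξ = X.
At extent ξ: n_B = 1 − X; n_D = 3X.
Total moles n_T = 1 + 2X.
Mole fractions y_i = n_i/n_T; K_p = p_D^3 / (p_B) with p_i = y_i·P.
Equating to 292 bar^2 and solving on 0 < X < 1: X = 0.682.

X = 0.682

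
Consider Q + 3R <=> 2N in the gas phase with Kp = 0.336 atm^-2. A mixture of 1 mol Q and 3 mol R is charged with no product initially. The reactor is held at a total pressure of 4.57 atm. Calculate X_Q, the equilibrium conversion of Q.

X = 0.525

Basis: 1 mol Q initially; let X = conversion of Q. Extent ξ = X.
Species balance: n_Q = 1 − X; n_R = 3 − 3X; n_N = 2X.
Total moles n_T = 4 − 2X.
Mole fractions y_i = n_i/n_T; Kp = p_N^2 / (p_Q p_R^3) with p_i = y_i·P.
This yields a degree-4 equation in X; solving on (0,1), X = 0.525.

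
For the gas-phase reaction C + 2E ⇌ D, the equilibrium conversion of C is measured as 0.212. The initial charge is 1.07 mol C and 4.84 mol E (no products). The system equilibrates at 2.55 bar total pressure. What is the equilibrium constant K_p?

K_p = 0.064 bar^-2

Basis: 1.07 mol C initially; let X = conversion of C. Extent ξ = 1.07X.
Species balance: n_C = 1.07 − 1.07X; n_E = 4.84 − 2.14X; n_D = 1.07X.
Summing: n_T = 5.91 − 2.14X.
At X = 0.212: n_C = 0.843, n_E = 4.39, n_D = 0.227, n_T = 5.46.
p_i = (n_i/n_T)·P. K_p = p_D / (p_C p_E^2) = 0.064 bar^-2.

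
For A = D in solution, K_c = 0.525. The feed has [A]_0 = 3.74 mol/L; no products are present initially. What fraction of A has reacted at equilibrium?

X = 0.344

Let X = conversion of A; extent ξ = 3.74·X mol/L.
Concentrations: [A] = 3.74 − 3.74X; [D] = 3.74X.
K_c = [D] / ([A]).
Solving K_c = 0.525 for X ∈ (0,1): X = 0.344.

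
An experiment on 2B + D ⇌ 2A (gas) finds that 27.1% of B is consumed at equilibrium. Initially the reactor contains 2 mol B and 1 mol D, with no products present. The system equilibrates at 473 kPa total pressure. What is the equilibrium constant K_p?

Take 2 mol B as basis and let X be its fractional conversion, so ξ = X.
Species balance: n_B = 2 − 2X; n_D = 1 − X; n_A = 2X.
Summing: n_T = 3 − X.
At X = 0.271: n_B = 1.46, n_D = 0.729, n_A = 0.542, n_T = 2.73.
p_i = (n_i/n_T)·P. K_p = p_A^2 / (p_B^2 p_D) = 0.00109 kPa^-1.

K_p = 0.00109 kPa^-1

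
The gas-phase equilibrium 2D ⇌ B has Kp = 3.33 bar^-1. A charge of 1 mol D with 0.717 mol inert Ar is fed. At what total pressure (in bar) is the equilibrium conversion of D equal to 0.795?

P = 3.75 bar

Let X = conversion of D (basis 1 mol D); extent of reaction ξ = 0.5X.
At extent ξ: n_D = 1 − X; n_B = 0.5X; n_I = 0.717 (inert).
Total moles n_T = 1.72 − 0.5X.
Kp = p_B / (p_D^2) with p_i = (n_i/n_T)·P.
At X = 0.795: the mole-fraction product g(X) = Π y_i^ν_i = 12.48. Since Kp = g(X)·P^{-1}, P = (g/Kp)^(1/1) = (12.48/3.33)^(1/1) = 3.75 bar.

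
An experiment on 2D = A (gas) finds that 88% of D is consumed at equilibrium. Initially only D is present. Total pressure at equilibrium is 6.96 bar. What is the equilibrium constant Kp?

Kp = 2.46 bar^-1

Let X = conversion of D (basis 1 mol D); extent of reaction ξ = 0.5X.
Species balance: n_D = 1 − X; n_A = 0.5X.
Total moles n_T = 1 − 0.5X.
At X = 0.88: n_D = 0.12, n_A = 0.44, n_T = 0.56.
p_i = (n_i/n_T)·P. Kp = p_A / (p_D^2) = 2.46 bar^-1.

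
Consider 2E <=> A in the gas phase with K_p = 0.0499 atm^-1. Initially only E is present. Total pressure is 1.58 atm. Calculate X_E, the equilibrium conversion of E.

Let X = conversion of E (basis 1 mol E); extent of reaction ξ = 0.5X.
Moles: n_E = 1 − X; n_A = 0.5X.
Summing: n_T = 1 − 0.5X.
Mole fractions y_i = n_i/n_T; K_p = p_A / (p_E^2) with p_i = y_i·P.
This yields a degree-2 equation in X; solving on (0,1), X = 0.128.

X = 0.128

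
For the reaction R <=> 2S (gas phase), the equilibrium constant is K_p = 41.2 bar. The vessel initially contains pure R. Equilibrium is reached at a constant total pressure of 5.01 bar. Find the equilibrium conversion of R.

X = 0.820

Basis: 1 mol R initially; let X = conversion of R. Extent ξ = X.
Species balance: n_R = 1 − X; n_S = 2X.
n_T = Σnᵢ = 1 + X.
Mole fractions y_i = n_i/n_T; K_p = p_S^2 / (p_R) with p_i = y_i·P.
This yields a degree-2 equation in X; solving on (0,1), X = 0.820.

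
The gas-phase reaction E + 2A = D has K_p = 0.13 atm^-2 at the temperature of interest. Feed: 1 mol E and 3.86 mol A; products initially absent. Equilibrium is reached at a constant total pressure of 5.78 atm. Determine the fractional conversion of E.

Let X = conversion of E (basis 1 mol E); extent of reaction ξ = X.
Mole table: n_E = 1 − X; n_A = 3.86 − 2X; n_D = X.
n_T = Σnᵢ = 4.86 − 2X.
Mole fractions y_i = n_i/n_T; K_p = p_D / (p_E p_A^2) with p_i = y_i·P.
Substituting and setting equal to 0.13 atm^-2 gives a polynomial in X; the root in (0,1) is X = 0.688.

X = 0.688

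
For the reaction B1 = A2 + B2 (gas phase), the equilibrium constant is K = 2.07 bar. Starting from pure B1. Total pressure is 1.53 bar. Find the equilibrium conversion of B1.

Basis: 1 mol B1 initially; let X = conversion of B1. Extent ξ = X.
Species balance: n_B1 = 1 − X; n_A2 = X; n_B2 = X.
Total moles n_T = 1 + X.
y_i = n_i/n_T, p_i = y_i·P. K = p_A2 p_B2 / (p_B1).
Setting this equal to 2.07 bar and taking the physical root (0 < X < 1) gives X = 0.758.

X = 0.758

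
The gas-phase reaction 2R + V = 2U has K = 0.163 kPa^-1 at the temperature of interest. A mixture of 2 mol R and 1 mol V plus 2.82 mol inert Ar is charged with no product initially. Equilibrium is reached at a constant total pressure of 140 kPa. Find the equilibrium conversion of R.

X = 0.576

Let X = conversion of R (basis 2 mol R); extent of reaction ξ = X.
At extent ξ: n_R = 2 − 2X; n_V = 1 − X; n_U = 2X; n_I = 2.82 (inert).
Summing: n_T = 5.82 − X.
Mole fractions y_i = n_i/n_T; K = p_U^2 / (p_R^2 p_V) with p_i = y_i·P.
Substituting and setting equal to 0.163 kPa^-1 gives a polynomial in X; the root in (0,1) is X = 0.576.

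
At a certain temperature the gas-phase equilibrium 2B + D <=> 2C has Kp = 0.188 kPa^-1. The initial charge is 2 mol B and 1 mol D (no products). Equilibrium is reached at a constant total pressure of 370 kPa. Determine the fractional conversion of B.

Let X = conversion of B (basis 2 mol B); extent of reaction ξ = X.
At extent ξ: n_B = 2 − 2X; n_D = 1 − X; n_C = 2X.
Summing: n_T = 3 − X.
Mole fractions y_i = n_i/n_T; Kp = p_C^2 / (p_B^2 p_D) with p_i = y_i·P.
Setting this equal to 0.188 kPa^-1 and taking the physical root (0 < X < 1) gives X = 0.739.

X = 0.739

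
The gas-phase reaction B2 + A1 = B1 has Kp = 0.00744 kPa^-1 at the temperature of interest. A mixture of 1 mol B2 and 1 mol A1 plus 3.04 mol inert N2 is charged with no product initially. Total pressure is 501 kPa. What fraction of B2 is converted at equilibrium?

Basis: 1 mol B2 initially; let X = conversion of B2. Extent ξ = X.
At extent ξ: n_B2 = 1 − X; n_A1 = 1 − X; n_B1 = X; n_I = 3.04 (inert).
Total moles n_T = 5.04 − X.
y_i = n_i/n_T, p_i = y_i·P. Kp = p_B1 / (p_B2 p_A1).
Substituting and setting equal to 0.00744 kPa^-1 gives a polynomial in X; the root in (0,1) is X = 0.343.

X = 0.343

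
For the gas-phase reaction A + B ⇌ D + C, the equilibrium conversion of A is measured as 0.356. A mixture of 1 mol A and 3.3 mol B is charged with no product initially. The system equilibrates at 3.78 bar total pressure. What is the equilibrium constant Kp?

Take 1 mol A as basis and let X be its fractional conversion, so ξ = X.
Moles: n_A = 1 − X; n_B = 3.3 − X; n_D = X; n_C = X.
Total moles n_T = 4.3 (Δν = 0, constant).
At X = 0.356: n_A = 0.644, n_B = 2.94, n_D = 0.356, n_C = 0.356, n_T = 4.3.
p_i = (n_i/n_T)·P. Kp = p_D p_C / (p_A p_B) = 0.0668.

Kp = 0.0668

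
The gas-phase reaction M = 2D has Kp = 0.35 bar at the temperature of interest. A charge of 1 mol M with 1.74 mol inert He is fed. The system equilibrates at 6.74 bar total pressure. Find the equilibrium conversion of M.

X = 0.177

Basis: 1 mol M initially; let X = conversion of M. Extent ξ = X.
Mole table: n_M = 1 − X; n_D = 2X; n_I = 1.74 (inert).
n_T = Σnᵢ = 2.74 + X.
y_i = n_i/n_T, p_i = y_i·P. Kp = p_D^2 / (p_M).
This yields a degree-2 equation in X; solving on (0,1), X = 0.177.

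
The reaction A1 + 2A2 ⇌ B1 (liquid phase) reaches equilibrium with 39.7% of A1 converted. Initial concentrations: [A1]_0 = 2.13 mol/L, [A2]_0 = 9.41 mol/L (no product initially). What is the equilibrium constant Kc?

Kc = 0.0111 (mol/L)^-2

Let X = conversion of A1.
Concentrations: [A1] = 2.13 − 2.13X; [A2] = 9.41 − 4.26X; [B1] = 2.13X.
At X = 0.397: [A1] = 1.28, [A2] = 7.72, [B1] = 0.846.
Kc = [B1] / ([A1] [A2]^2) = 0.0111 (mol/L)^-2.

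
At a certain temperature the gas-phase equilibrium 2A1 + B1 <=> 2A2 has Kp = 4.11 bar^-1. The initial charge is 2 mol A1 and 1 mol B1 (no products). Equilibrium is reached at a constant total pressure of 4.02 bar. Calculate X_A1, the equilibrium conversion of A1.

Take 2 mol A1 as basis and let X be its fractional conversion, so ξ = X.
Mole table: n_A1 = 2 − 2X; n_B1 = 1 − X; n_A2 = 2X.
Total moles n_T = 3 − X.
Mole fractions y_i = n_i/n_T; Kp = p_A2^2 / (p_A1^2 p_B1) with p_i = y_i·P.
Equating to 4.11 bar^-1 and solving on 0 < X < 1: X = 0.619.

X = 0.619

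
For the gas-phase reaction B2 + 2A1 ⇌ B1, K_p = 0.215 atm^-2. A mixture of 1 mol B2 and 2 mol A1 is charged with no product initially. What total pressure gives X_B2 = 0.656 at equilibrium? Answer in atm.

Basis: 1 mol B2 initially; let X = conversion of B2. Extent ξ = X.
Moles: n_B2 = 1 − X; n_A1 = 2 − 2X; n_B1 = X.
Total moles n_T = 3 − 2X.
K_p = p_B1 / (p_B2 p_A1^2) with p_i = (n_i/n_T)·P.
At X = 0.656: the mole-fraction product g(X) = Π y_i^ν_i = 11.48. Since K_p = g(X)·P^{-2}, P = (g/K_p)^(1/2) = (11.48/0.215)^(1/2) = 7.31 atm.

P = 7.31 atm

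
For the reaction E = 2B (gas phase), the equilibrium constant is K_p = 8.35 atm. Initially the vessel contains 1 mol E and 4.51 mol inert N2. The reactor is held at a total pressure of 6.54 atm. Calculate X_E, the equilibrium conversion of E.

Take 1 mol E as basis and let X be its fractional conversion, so ξ = X.
Species balance: n_E = 1 − X; n_B = 2X; n_I = 4.51 (inert).
n_T = Σnᵢ = 5.51 + X.
With p_i = (n_i/n_T)P, K_p = p_B^2 / (p_E).
This yields a degree-2 equation in X; solving on (0,1), X = 0.731.

X = 0.731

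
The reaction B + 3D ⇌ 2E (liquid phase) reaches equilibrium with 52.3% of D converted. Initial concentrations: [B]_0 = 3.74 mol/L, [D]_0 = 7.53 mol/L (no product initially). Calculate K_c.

K_c = 0.0613 (mol/L)^-2

Let X = conversion of D.
Concentrations: [B] = 3.74 − 2.51X; [D] = 7.53 − 7.53X; [E] = 5.02X.
At X = 0.523: [B] = 2.43, [D] = 3.59, [E] = 2.63.
K_c = [E]^2 / ([B] [D]^3) = 0.0613 (mol/L)^-2.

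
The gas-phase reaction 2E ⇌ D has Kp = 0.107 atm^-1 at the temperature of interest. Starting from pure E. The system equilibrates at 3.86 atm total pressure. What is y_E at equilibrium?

y_E = 0.761

Basis: 1 mol E initially; let X = conversion of E. Extent ξ = 0.5X.
At extent ξ: n_E = 1 − X; n_D = 0.5X.
Summing: n_T = 1 − 0.5X.
Mole fractions y_i = n_i/n_T; Kp = p_D / (p_E^2) with p_i = y_i·P.
Equating to 0.107 atm^-1 and solving on 0 < X < 1: X = 0.386.
Then n_E = 0.614, n_T = 0.807, so y_E = 0.761.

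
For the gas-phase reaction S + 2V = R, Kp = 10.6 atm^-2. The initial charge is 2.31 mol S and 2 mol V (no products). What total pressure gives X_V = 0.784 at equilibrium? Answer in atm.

Let X = conversion of V (basis 2 mol V); extent of reaction ξ = X.
Moles: n_S = 2.31 − X; n_V = 2 − 2X; n_R = X.
n_T = Σnᵢ = 4.31 − 2X.
Kp = p_R / (p_S p_V^2) with p_i = (n_i/n_T)·P.
At X = 0.784: the mole-fraction product g(X) = Π y_i^ν_i = 20.7. Since Kp = g(X)·P^{-2}, P = (g/Kp)^(1/2) = (20.7/10.6)^(1/2) = 1.4 atm.

P = 1.4 atm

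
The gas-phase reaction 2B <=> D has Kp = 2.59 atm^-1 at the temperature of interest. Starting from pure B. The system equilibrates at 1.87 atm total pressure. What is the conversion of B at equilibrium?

X = 0.778

Basis: 1 mol B initially; let X = conversion of B. Extent ξ = 0.5X.
Species balance: n_B = 1 − X; n_D = 0.5X.
Total moles n_T = 1 − 0.5X.
Mole fractions y_i = n_i/n_T; Kp = p_D / (p_B^2) with p_i = y_i·P.
This yields a degree-2 equation in X; solving on (0,1), X = 0.778.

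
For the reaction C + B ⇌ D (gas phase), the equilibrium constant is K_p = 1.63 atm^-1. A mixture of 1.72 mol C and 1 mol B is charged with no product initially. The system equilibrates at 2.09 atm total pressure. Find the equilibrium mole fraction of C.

y_C = 0.519

Basis: 1 mol B initially; let X = conversion of B. Extent ξ = X.
Species balance: n_C = 1.72 − X; n_B = 1 − X; n_D = X.
Total moles n_T = 2.72 − X.
Mole fractions y_i = n_i/n_T; K_p = p_D / (p_C p_B) with p_i = y_i·P.
Setting this equal to 1.63 atm^-1 and taking the physical root (0 < X < 1) gives X = 0.639.
Then n_C = 1.08, n_T = 2.08, so y_C = 0.519.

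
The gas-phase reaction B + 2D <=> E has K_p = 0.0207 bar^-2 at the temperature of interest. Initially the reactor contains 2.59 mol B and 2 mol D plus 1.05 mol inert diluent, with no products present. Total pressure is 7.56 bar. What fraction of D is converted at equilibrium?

Basis: 2 mol D initially; let X = conversion of D. Extent ξ = X.
Moles: n_B = 2.59 − X; n_D = 2 − 2X; n_E = X; n_I = 1.05 (inert).
n_T = Σnᵢ = 5.64 − 2X.
Mole fractions y_i = n_i/n_T; K_p = p_E / (p_B p_D^2) with p_i = y_i·P.
This yields a degree-3 equation in X; solving on (0,1), X = 0.241.

X = 0.241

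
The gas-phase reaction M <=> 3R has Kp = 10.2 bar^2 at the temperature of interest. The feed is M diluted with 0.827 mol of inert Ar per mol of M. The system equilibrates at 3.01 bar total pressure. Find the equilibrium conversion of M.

X = 0.545

Basis: 1 mol M initially; let X = conversion of M. Extent ξ = X.
Moles: n_M = 1 − X; n_R = 3X; n_I = 0.827 (inert).
Total moles n_T = 1.83 + 2X.
Mole fractions y_i = n_i/n_T; Kp = p_R^3 / (p_M) with p_i = y_i·P.
This yields a degree-3 equation in X; solving on (0,1), X = 0.545.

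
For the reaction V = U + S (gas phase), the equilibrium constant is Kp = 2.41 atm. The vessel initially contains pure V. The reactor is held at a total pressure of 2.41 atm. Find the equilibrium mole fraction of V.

y_V = 0.172

Take 1 mol V as basis and let X be its fractional conversion, so ξ = X.
Species balance: n_V = 1 − X; n_U = X; n_S = X.
n_T = Σnᵢ = 1 + X.
y_i = n_i/n_T, p_i = y_i·P. Kp = p_U p_S / (p_V).
Equating to 2.41 atm and solving on 0 < X < 1: X = 0.707.
Then n_V = 0.293, n_T = 1.71, so y_V = 0.172.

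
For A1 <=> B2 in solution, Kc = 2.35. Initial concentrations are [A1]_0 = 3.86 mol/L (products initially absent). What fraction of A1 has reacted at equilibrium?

X = 0.701

Let X = conversion of A1; extent ξ = 3.86·X mol/L.
Concentrations: [A1] = 3.86 − 3.86X; [B2] = 3.86X.
Kc = [B2] / ([A1]).
Equating to 2.35: the physical root is X = 0.701.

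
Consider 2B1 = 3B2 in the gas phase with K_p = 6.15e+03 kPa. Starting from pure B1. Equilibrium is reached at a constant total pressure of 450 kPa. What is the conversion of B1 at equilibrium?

Take 1 mol B1 as basis and let X be its fractional conversion, so ξ = 0.5X.
Species balance: n_B1 = 1 − X; n_B2 = 1.5X.
Total moles n_T = 1 + 0.5X.
With p_i = (n_i/n_T)P, K_p = p_B2^3 / (p_B1^2).
Equating to 6.15e+03 kPa and solving on 0 < X < 1: X = 0.733.

X = 0.733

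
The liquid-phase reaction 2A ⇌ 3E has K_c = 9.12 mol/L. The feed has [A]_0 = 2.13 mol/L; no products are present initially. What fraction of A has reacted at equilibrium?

X = 0.594

Let X = conversion of A; extent ξ = 2.13X/2 mol/L.
Concentrations: [A] = 2.13 − 2.13X; [E] = 3.19X.
K_c = [E]^3 / ([A]^2).
Solving K_c = 9.12 for X ∈ (0,1): X = 0.594.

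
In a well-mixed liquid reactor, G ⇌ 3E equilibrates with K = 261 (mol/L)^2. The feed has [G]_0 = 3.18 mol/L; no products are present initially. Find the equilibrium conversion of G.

X = 0.676

Let X = conversion of G; extent ξ = 3.18·X mol/L.
Concentrations: [G] = 3.18 − 3.18X; [E] = 9.54X.
K = [E]^3 / ([G]).
Solving K = 261 for X ∈ (0,1): X = 0.676.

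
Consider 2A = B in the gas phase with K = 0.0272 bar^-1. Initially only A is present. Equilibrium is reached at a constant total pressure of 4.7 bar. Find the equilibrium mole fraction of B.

Take 1 mol A as basis and let X be its fractional conversion, so ξ = 0.5X.
Species balance: n_A = 1 − X; n_B = 0.5X.
Total moles n_T = 1 − 0.5X.
With p_i = (n_i/n_T)P, K = p_B / (p_A^2).
Setting this equal to 0.0272 bar^-1 and taking the physical root (0 < X < 1) gives X = 0.187.
Then n_B = 0.0933, n_T = 0.907, so y_B = 0.103.

y_B = 0.103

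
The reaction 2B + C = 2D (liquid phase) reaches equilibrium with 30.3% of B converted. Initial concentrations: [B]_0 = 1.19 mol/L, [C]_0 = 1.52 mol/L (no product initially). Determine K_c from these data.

Let X = conversion of B.
Concentrations: [B] = 1.19 − 1.19X; [C] = 1.52 − 0.595X; [D] = 1.19X.
At X = 0.303: [B] = 0.829, [C] = 1.34, [D] = 0.361.
K_c = [D]^2 / ([B]^2 [C]) = 0.141 L/mol.

K_c = 0.141 L/mol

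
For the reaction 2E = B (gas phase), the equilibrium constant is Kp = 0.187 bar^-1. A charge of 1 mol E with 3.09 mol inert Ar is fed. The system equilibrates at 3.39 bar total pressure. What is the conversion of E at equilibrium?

X = 0.202

Basis: 1 mol E initially; let X = conversion of E. Extent ξ = 0.5X.
Species balance: n_E = 1 − X; n_B = 0.5X; n_I = 3.09 (inert).
Total moles n_T = 4.09 − 0.5X.
y_i = n_i/n_T, p_i = y_i·P. Kp = p_B / (p_E^2).
Setting this equal to 0.187 bar^-1 and taking the physical root (0 < X < 1) gives X = 0.202.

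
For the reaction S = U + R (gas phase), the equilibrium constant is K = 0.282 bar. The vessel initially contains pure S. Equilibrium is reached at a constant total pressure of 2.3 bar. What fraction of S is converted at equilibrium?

X = 0.330

Take 1 mol S as basis and let X be its fractional conversion, so ξ = X.
Mole table: n_S = 1 − X; n_U = X; n_R = X.
Summing: n_T = 1 + X.
Mole fractions y_i = n_i/n_T; K = p_U p_R / (p_S) with p_i = y_i·P.
Substituting and setting equal to 0.282 bar gives a polynomial in X; the root in (0,1) is X = 0.330.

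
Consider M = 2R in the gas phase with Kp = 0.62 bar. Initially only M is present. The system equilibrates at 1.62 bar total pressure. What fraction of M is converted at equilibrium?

Let X = conversion of M (basis 1 mol M); extent of reaction ξ = X.
At extent ξ: n_M = 1 − X; n_R = 2X.
Summing: n_T = 1 + X.
With p_i = (n_i/n_T)P, Kp = p_R^2 / (p_M).
Substituting and setting equal to 0.62 bar gives a polynomial in X; the root in (0,1) is X = 0.296.

X = 0.296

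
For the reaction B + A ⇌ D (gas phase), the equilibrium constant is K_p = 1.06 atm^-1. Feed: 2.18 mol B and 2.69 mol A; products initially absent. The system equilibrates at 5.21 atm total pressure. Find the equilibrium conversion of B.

X = 0.667

Let X = conversion of B (basis 2.18 mol B); extent of reaction ξ = 2.18X.
Species balance: n_B = 2.18 − 2.18X; n_A = 2.69 − 2.18X; n_D = 2.18X.
Total moles n_T = 4.87 − 2.18X.
y_i = n_i/n_T, p_i = y_i·P. K_p = p_D / (p_B p_A).
Equating to 1.06 atm^-1 and solving on 0 < X < 1: X = 0.667.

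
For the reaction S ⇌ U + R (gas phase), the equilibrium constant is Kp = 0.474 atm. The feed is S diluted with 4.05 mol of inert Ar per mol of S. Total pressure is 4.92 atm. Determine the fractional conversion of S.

X = 0.512

Basis: 1 mol S initially; let X = conversion of S. Extent ξ = X.
Species balance: n_S = 1 − X; n_U = X; n_R = X; n_I = 4.05 (inert).
Summing: n_T = 5.05 + X.
With p_i = (n_i/n_T)P, Kp = p_U p_R / (p_S).
Equating to 0.474 atm and solving on 0 < X < 1: X = 0.512.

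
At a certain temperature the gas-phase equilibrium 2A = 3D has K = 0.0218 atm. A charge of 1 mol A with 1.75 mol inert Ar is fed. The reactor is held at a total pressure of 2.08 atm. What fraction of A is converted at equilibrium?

X = 0.181

Take 1 mol A as basis and let X be its fractional conversion, so ξ = 0.5X.
Moles: n_A = 1 − X; n_D = 1.5X; n_I = 1.75 (inert).
Summing: n_T = 2.75 + 0.5X.
y_i = n_i/n_T, p_i = y_i·P. K = p_D^3 / (p_A^2).
Substituting and setting equal to 0.0218 atm gives a polynomial in X; the root in (0,1) is X = 0.181.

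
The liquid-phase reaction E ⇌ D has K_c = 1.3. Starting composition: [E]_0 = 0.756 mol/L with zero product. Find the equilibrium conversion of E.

Let X = conversion of E; extent ξ = 0.756·X mol/L.
Concentrations: [E] = 0.756 − 0.756X; [D] = 0.756X.
K_c = [D] / ([E]).
This equals 1.3 at X = 0.565 (the root in 0 < X < 1).

X = 0.565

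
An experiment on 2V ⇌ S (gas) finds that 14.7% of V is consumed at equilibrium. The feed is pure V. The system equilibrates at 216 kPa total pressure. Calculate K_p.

Basis: 1 mol V initially; let X = conversion of V. Extent ξ = 0.5X.
Species balance: n_V = 1 − X; n_S = 0.5X.
Total moles n_T = 1 − 0.5X.
At X = 0.147: n_V = 0.853, n_S = 0.0735, n_T = 0.926.
p_i = (n_i/n_T)·P. K_p = p_S / (p_V^2) = 0.000433 kPa^-1.

K_p = 0.000433 kPa^-1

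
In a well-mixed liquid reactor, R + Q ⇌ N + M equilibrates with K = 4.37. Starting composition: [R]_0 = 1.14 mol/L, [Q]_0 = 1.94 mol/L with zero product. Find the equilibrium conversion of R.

X = 0.823

Let X = conversion of R; extent ξ = 1.14·X mol/L.
Concentrations: [R] = 1.14 − 1.14X; [Q] = 1.94 − 1.14X; [N] = 1.14X; [M] = 1.14X.
K = [N] [M] / ([R] [Q]).
This equals 4.37 at X = 0.823 (the root in 0 < X < 1).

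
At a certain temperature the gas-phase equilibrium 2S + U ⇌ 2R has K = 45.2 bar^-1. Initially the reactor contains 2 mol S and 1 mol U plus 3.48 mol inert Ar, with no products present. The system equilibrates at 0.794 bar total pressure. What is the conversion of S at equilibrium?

Let X = conversion of S (basis 2 mol S); extent of reaction ξ = X.
Moles: n_S = 2 − 2X; n_U = 1 − X; n_R = 2X; n_I = 3.48 (inert).
Summing: n_T = 6.48 − X.
Mole fractions y_i = n_i/n_T; K = p_R^2 / (p_S^2 p_U) with p_i = y_i·P.
This yields a degree-3 equation in X; solving on (0,1), X = 0.608.

X = 0.608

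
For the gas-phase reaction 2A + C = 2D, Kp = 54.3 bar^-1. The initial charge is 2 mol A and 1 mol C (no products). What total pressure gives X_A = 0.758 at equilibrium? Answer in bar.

P = 1.67 bar

Basis: 2 mol A initially; let X = conversion of A. Extent ξ = X.
Moles: n_A = 2 − 2X; n_C = 1 − X; n_D = 2X.
Total moles n_T = 3 − X.
Kp = p_D^2 / (p_A^2 p_C) with p_i = (n_i/n_T)·P.
At X = 0.758: the mole-fraction product g(X) = Π y_i^ν_i = 90.89. Since Kp = g(X)·P^{-1}, P = (g/Kp)^(1/1) = (90.89/54.3)^(1/1) = 1.67 bar.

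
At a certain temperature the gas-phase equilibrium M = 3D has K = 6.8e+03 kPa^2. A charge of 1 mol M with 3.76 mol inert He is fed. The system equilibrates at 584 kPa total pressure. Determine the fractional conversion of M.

X = 0.248

Take 1 mol M as basis and let X be its fractional conversion, so ξ = X.
Mole table: n_M = 1 − X; n_D = 3X; n_I = 3.76 (inert).
Total moles n_T = 4.76 + 2X.
y_i = n_i/n_T, p_i = y_i·P. K = p_D^3 / (p_M).
Substituting and setting equal to 6.8e+03 kPa^2 gives a polynomial in X; the root in (0,1) is X = 0.248.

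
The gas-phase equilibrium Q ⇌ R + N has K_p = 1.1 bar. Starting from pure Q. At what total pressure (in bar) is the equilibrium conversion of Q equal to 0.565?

P = 2.35 bar

Take 1 mol Q as basis and let X be its fractional conversion, so ξ = X.
At extent ξ: n_Q = 1 − X; n_R = X; n_N = X.
Summing: n_T = 1 + X.
K_p = p_R p_N / (p_Q) with p_i = (n_i/n_T)·P.
At X = 0.565: the mole-fraction product g(X) = Π y_i^ν_i = 0.4689. Since K_p = g(X)·P^{1}, P = (K_p/g)^(1/1) = (1.1/0.4689)^(1/1) = 2.35 bar.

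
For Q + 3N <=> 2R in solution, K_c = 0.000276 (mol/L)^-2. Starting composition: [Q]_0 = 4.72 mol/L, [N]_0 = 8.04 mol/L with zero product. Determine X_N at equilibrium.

X = 0.122

Let X = conversion of N; extent ξ = 8.04X/3 mol/L.
Concentrations: [Q] = 4.72 − 2.68X; [N] = 8.04 − 8.04X; [R] = 5.36X.
K_c = [R]^2 / ([Q] [N]^3).
Solving K_c = 0.000276 for X ∈ (0,1): X = 0.122.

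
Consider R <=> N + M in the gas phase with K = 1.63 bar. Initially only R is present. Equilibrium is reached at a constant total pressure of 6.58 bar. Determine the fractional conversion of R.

X = 0.446

Take 1 mol R as basis and let X be its fractional conversion, so ξ = X.
Mole table: n_R = 1 − X; n_N = X; n_M = X.
n_T = Σnᵢ = 1 + X.
y_i = n_i/n_T, p_i = y_i·P. K = p_N p_M / (p_R).
This yields a degree-2 equation in X; solving on (0,1), X = 0.446.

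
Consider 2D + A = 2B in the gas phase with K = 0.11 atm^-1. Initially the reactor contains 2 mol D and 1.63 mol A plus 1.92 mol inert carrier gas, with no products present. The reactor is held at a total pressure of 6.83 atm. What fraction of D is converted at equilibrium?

Let X = conversion of D (basis 2 mol D); extent of reaction ξ = X.
Moles: n_D = 2 − 2X; n_A = 1.63 − X; n_B = 2X; n_I = 1.92 (inert).
Summing: n_T = 5.55 − X.
y_i = n_i/n_T, p_i = y_i·P. K = p_B^2 / (p_D^2 p_A).
Substituting and setting equal to 0.11 atm^-1 gives a polynomial in X; the root in (0,1) is X = 0.304.

X = 0.304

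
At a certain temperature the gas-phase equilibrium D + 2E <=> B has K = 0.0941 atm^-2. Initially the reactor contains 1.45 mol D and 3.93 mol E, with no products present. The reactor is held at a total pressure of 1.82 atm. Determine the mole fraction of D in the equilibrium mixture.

Let X = conversion of D (basis 1.45 mol D); extent of reaction ξ = 1.45X.
At extent ξ: n_D = 1.45 − 1.45X; n_E = 3.93 − 2.9X; n_B = 1.45X.
n_T = Σnᵢ = 5.38 − 2.9X.
Mole fractions y_i = n_i/n_T; K = p_B / (p_D p_E^2) with p_i = y_i·P.
Setting this equal to 0.0941 atm^-2 and taking the physical root (0 < X < 1) gives X = 0.136.
Then n_D = 1.25, n_T = 4.99, so y_D = 0.251.

y_D = 0.251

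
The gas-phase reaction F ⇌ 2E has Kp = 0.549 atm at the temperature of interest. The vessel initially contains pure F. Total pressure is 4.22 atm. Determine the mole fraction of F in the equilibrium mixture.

Basis: 1 mol F initially; let X = conversion of F. Extent ξ = X.
At extent ξ: n_F = 1 − X; n_E = 2X.
Summing: n_T = 1 + X.
y_i = n_i/n_T, p_i = y_i·P. Kp = p_E^2 / (p_F).
Equating to 0.549 atm and solving on 0 < X < 1: X = 0.177.
Then n_F = 0.823, n_T = 1.18, so y_F = 0.699.

y_F = 0.699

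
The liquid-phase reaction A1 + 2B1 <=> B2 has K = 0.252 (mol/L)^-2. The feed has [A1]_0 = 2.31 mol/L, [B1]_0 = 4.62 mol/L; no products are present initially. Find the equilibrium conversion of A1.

Let X = conversion of A1; extent ξ = 2.31·X mol/L.
Concentrations: [A1] = 2.31 − 2.31X; [B1] = 4.62 − 4.62X; [B2] = 2.31X.
K = [B2] / ([A1] [B1]^2).
Solving K = 0.252 for X ∈ (0,1): X = 0.536.

X = 0.536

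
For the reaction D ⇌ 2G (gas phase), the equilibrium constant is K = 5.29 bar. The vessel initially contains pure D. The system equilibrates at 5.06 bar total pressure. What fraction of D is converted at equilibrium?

Take 1 mol D as basis and let X be its fractional conversion, so ξ = X.
Moles: n_D = 1 − X; n_G = 2X.
n_T = Σnᵢ = 1 + X.
Mole fractions y_i = n_i/n_T; K = p_G^2 / (p_D) with p_i = y_i·P.
Setting this equal to 5.29 bar and taking the physical root (0 < X < 1) gives X = 0.455.

X = 0.455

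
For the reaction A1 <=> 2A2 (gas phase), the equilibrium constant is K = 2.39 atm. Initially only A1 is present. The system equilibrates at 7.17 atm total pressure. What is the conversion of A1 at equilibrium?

Basis: 1 mol A1 initially; let X = conversion of A1. Extent ξ = X.
At extent ξ: n_A1 = 1 − X; n_A2 = 2X.
Summing: n_T = 1 + X.
y_i = n_i/n_T, p_i = y_i·P. K = p_A2^2 / (p_A1).
Substituting and setting equal to 2.39 atm gives a polynomial in X; the root in (0,1) is X = 0.277.

X = 0.277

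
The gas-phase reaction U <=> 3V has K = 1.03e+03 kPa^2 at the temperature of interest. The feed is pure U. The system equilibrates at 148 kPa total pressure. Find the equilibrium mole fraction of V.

y_V = 0.318

Let X = conversion of U (basis 1 mol U); extent of reaction ξ = X.
Mole table: n_U = 1 − X; n_V = 3X.
Summing: n_T = 1 + 2X.
With p_i = (n_i/n_T)P, K = p_V^3 / (p_U).
This yields a degree-3 equation in X; solving on (0,1), X = 0.134.
Then n_V = 0.403, n_T = 1.27, so y_V = 0.318.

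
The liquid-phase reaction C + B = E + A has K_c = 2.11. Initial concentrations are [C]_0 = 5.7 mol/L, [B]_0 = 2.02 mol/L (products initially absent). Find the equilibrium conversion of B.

X = 0.834

Let X = conversion of B; extent ξ = 2.02·X mol/L.
Concentrations: [C] = 5.7 − 2.02X; [B] = 2.02 − 2.02X; [E] = 2.02X; [A] = 2.02X.
K_c = [E] [A] / ([C] [B]).
Equating to 2.11: the physical root is X = 0.834.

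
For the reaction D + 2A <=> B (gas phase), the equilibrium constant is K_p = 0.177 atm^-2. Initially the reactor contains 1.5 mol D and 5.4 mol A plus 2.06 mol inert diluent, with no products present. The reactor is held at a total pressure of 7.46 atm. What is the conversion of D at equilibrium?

Take 1.5 mol D as basis and let X be its fractional conversion, so ξ = 1.5X.
At extent ξ: n_D = 1.5 − 1.5X; n_A = 5.4 − 3X; n_B = 1.5X; n_I = 2.06 (inert).
Summing: n_T = 8.96 − 3X.
y_i = n_i/n_T, p_i = y_i·P. K_p = p_B / (p_D p_A^2).
Setting this equal to 0.177 atm^-2 and taking the physical root (0 < X < 1) gives X = 0.696.

X = 0.696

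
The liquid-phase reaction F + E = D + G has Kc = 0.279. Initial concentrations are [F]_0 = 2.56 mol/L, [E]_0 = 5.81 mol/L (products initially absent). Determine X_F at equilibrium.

X = 0.498

Let X = conversion of F; extent ξ = 2.56·X mol/L.
Concentrations: [F] = 2.56 − 2.56X; [E] = 5.81 − 2.56X; [D] = 2.56X; [G] = 2.56X.
Kc = [D] [G] / ([F] [E]).
Equating to 0.279: the physical root is X = 0.498.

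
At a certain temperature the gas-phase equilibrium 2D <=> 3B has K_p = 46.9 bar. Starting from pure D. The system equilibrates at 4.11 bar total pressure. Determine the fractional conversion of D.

Basis: 1 mol D initially; let X = conversion of D. Extent ξ = 0.5X.
Species balance: n_D = 1 − X; n_B = 1.5X.
n_T = Σnᵢ = 1 + 0.5X.
Mole fractions y_i = n_i/n_T; K_p = p_B^3 / (p_D^2) with p_i = y_i·P.
Substituting and setting equal to 46.9 bar gives a polynomial in X; the root in (0,1) is X = 0.717.

X = 0.717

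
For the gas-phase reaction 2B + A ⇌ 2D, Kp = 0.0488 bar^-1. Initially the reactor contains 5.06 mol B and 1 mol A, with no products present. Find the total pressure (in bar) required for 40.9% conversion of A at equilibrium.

Let X = conversion of A (basis 1 mol A); extent of reaction ξ = X.
At extent ξ: n_B = 5.06 − 2X; n_A = 1 − X; n_D = 2X.
Total moles n_T = 6.06 − X.
Kp = p_D^2 / (p_B^2 p_A) with p_i = (n_i/n_T)·P.
At X = 0.409: the mole-fraction product g(X) = Π y_i^ν_i = 0.3556. Since Kp = g(X)·P^{-1}, P = (g/Kp)^(1/1) = (0.3556/0.0488)^(1/1) = 7.29 bar.

P = 7.29 bar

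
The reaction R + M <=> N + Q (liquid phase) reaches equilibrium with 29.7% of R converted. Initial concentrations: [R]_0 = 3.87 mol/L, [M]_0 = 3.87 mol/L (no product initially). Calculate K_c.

Let X = conversion of R.
Concentrations: [R] = 3.87 − 3.87X; [M] = 3.87 − 3.87X; [N] = 3.87X; [Q] = 3.87X.
At X = 0.297: [R] = 2.72, [M] = 2.72, [N] = 1.15, [Q] = 1.15.
K_c = [N] [Q] / ([R] [M]) = 0.178.

K_c = 0.178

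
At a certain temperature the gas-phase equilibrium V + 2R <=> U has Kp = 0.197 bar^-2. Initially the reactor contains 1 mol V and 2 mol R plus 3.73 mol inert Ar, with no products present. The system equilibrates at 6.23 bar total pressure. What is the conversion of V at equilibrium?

Basis: 1 mol V initially; let X = conversion of V. Extent ξ = X.
Species balance: n_V = 1 − X; n_R = 2 − 2X; n_U = X; n_I = 3.73 (inert).
n_T = Σnᵢ = 6.73 − 2X.
With p_i = (n_i/n_T)P, Kp = p_U / (p_V p_R^2).
This yields a degree-3 equation in X; solving on (0,1), X = 0.290.

X = 0.290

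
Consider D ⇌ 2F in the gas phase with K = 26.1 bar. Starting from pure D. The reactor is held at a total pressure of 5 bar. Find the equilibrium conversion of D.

Let X = conversion of D (basis 1 mol D); extent of reaction ξ = X.
Mole table: n_D = 1 − X; n_F = 2X.
Summing: n_T = 1 + X.
Mole fractions y_i = n_i/n_T; K = p_F^2 / (p_D) with p_i = y_i·P.
This yields a degree-2 equation in X; solving on (0,1), X = 0.752.

X = 0.752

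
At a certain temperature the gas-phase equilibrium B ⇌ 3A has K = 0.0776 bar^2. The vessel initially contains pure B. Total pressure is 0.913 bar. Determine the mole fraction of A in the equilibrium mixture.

Let X = conversion of B (basis 1 mol B); extent of reaction ξ = X.
Moles: n_B = 1 − X; n_A = 3X.
n_T = Σnᵢ = 1 + 2X.
With p_i = (n_i/n_T)P, K = p_A^3 / (p_B).
Equating to 0.0776 bar^2 and solving on 0 < X < 1: X = 0.173.
Then n_A = 0.519, n_T = 1.35, so y_A = 0.385.

y_A = 0.385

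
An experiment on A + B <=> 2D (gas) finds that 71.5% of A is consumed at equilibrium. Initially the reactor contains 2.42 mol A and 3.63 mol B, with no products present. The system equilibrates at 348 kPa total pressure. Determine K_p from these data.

Take 2.42 mol A as basis and let X be its fractional conversion, so ξ = 2.42X.
Species balance: n_A = 2.42 − 2.42X; n_B = 3.63 − 2.42X; n_D = 4.84X.
Total moles n_T = 6.05 (Δν = 0, constant).
At X = 0.715: n_A = 0.69, n_B = 1.9, n_D = 3.46, n_T = 6.05.
p_i = (n_i/n_T)·P. K_p = p_D^2 / (p_A p_B) = 9.14.

K_p = 9.14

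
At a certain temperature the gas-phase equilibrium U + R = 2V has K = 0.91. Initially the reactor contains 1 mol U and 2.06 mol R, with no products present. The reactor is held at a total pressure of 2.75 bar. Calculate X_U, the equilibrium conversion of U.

Basis: 1 mol U initially; let X = conversion of U. Extent ξ = X.
Mole table: n_U = 1 − X; n_R = 2.06 − X; n_V = 2X.
n_T stays at 3.06 (no change in mole number).
y_i = n_i/n_T, p_i = y_i·P. K = p_V^2 / (p_U p_R).
Setting this equal to 0.91 and taking the physical root (0 < X < 1) gives X = 0.449.

X = 0.449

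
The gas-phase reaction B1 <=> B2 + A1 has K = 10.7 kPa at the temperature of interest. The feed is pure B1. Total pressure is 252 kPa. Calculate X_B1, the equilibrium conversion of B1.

X = 0.202

Basis: 1 mol B1 initially; let X = conversion of B1. Extent ξ = X.
Mole table: n_B1 = 1 − X; n_B2 = X; n_A1 = X.
n_T = Σnᵢ = 1 + X.
Mole fractions y_i = n_i/n_T; K = p_B2 p_A1 / (p_B1) with p_i = y_i·P.
This yields a degree-2 equation in X; solving on (0,1), X = 0.202.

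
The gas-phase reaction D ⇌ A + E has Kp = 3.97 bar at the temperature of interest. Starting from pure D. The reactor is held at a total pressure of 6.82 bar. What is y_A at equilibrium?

y_A = 0.378

Basis: 1 mol D initially; let X = conversion of D. Extent ξ = X.
Moles: n_D = 1 − X; n_A = X; n_E = X.
Total moles n_T = 1 + X.
With p_i = (n_i/n_T)P, Kp = p_A p_E / (p_D).
Equating to 3.97 bar and solving on 0 < X < 1: X = 0.607.
Then n_A = 0.607, n_T = 1.61, so y_A = 0.378.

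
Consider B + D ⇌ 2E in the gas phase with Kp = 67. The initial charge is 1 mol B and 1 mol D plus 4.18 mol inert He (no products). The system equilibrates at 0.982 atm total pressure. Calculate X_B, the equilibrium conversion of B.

X = 0.804

Let X = conversion of B (basis 1 mol B); extent of reaction ξ = X.
Moles: n_B = 1 − X; n_D = 1 − X; n_E = 2X; n_I = 4.18 (inert).
Total moles n_T = 6.18 (Δν = 0, constant).
Mole fractions y_i = n_i/n_T; Kp = p_E^2 / (p_B p_D) with p_i = y_i·P.
Setting this equal to 67 and taking the physical root (0 < X < 1) gives X = 0.804.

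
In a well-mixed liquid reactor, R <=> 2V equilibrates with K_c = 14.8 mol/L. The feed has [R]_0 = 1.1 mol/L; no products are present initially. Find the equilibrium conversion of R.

X = 0.807

Let X = conversion of R; extent ξ = 1.1·X mol/L.
Concentrations: [R] = 1.1 − 1.1X; [V] = 2.2X.
K_c = [V]^2 / ([R]).
Solving K_c = 14.8 for X ∈ (0,1): X = 0.807.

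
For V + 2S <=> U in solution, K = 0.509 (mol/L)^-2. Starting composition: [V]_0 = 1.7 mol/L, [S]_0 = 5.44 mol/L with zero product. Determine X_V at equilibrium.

Let X = conversion of V; extent ξ = 1.7·X mol/L.
Concentrations: [V] = 1.7 − 1.7X; [S] = 5.44 − 3.4X; [U] = 1.7X.
K = [U] / ([V] [S]^2).
Solving K = 0.509 for X ∈ (0,1): X = 0.793.

X = 0.793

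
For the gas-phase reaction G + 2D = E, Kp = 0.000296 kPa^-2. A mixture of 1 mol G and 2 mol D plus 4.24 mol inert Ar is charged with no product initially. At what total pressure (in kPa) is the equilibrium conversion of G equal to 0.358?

P = 221 kPa

Basis: 1 mol G initially; let X = conversion of G. Extent ξ = X.
At extent ξ: n_G = 1 − X; n_D = 2 − 2X; n_E = X; n_I = 4.24 (inert).
n_T = Σnᵢ = 7.24 − 2X.
Kp = p_E / (p_G p_D^2) with p_i = (n_i/n_T)·P.
At X = 0.358: the mole-fraction product g(X) = Π y_i^ν_i = 14.4. Since Kp = g(X)·P^{-2}, P = (g/Kp)^(1/2) = (14.4/0.000296)^(1/2) = 221 kPa.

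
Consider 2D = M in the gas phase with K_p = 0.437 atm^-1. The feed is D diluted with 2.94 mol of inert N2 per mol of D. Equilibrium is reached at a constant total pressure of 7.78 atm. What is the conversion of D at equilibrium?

X = 0.486

Let X = conversion of D (basis 1 mol D); extent of reaction ξ = 0.5X.
Species balance: n_D = 1 − X; n_M = 0.5X; n_I = 2.94 (inert).
Total moles n_T = 3.94 − 0.5X.
Mole fractions y_i = n_i/n_T; K_p = p_M / (p_D^2) with p_i = y_i·P.
Equating to 0.437 atm^-1 and solving on 0 < X < 1: X = 0.486.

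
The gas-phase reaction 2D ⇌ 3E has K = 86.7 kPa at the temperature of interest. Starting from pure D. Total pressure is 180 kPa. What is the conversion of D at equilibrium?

Take 1 mol D as basis and let X be its fractional conversion, so ξ = 0.5X.
Moles: n_D = 1 − X; n_E = 1.5X.
Total moles n_T = 1 + 0.5X.
With p_i = (n_i/n_T)P, K = p_E^3 / (p_D^2).
Setting this equal to 86.7 kPa and taking the physical root (0 < X < 1) gives X = 0.396.

X = 0.396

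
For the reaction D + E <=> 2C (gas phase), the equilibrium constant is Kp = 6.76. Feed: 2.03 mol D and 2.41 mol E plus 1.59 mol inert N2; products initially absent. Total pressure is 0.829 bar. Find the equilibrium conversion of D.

X = 0.613

Basis: 2.03 mol D initially; let X = conversion of D. Extent ξ = 2.03X.
At extent ξ: n_D = 2.03 − 2.03X; n_E = 2.41 − 2.03X; n_C = 4.06X; n_I = 1.59 (inert).
Since Δν = 0, n_T = 6.03 throughout.
With p_i = (n_i/n_T)P, Kp = p_C^2 / (p_D p_E).
Equating to 6.76 and solving on 0 < X < 1: X = 0.613.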